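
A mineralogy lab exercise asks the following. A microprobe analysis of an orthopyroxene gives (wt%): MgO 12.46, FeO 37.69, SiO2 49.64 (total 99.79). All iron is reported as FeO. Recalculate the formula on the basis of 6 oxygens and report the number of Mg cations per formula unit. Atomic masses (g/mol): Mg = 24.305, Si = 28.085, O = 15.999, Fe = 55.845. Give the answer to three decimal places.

0.746 Mg apfu

12.46 wt% MgO ÷ 40.304 g/mol = 0.30915 mol, giving 0.30915 Mg and 0.30915 O.
37.69 wt% FeO ÷ 71.844 g/mol = 0.52461 mol, giving 0.52461 Fe and 0.52461 O.
49.64 wt% SiO2 ÷ 60.083 g/mol = 0.82619 mol, giving 0.82619 Si and 1.65238 O.
Oxygen sums to 2.48614; scaling by 6/2.48614 = 2.41338 puts the formula on 6 O.
Mg: 0.30915 × 2.41338 = 0.746 atoms per formula unit.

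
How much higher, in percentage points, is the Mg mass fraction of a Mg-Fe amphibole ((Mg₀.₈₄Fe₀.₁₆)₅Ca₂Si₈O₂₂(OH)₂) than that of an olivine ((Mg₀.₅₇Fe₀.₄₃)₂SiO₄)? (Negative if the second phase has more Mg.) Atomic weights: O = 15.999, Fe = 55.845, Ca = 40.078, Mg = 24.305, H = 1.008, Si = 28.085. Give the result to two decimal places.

-4.32 percentage points

M((Mg₀.₈₄Fe₀.₁₆)₅Ca₂Si₈O₂₂(OH)₂) = 837.585 g/mol, so wt% Mg = 102.081/837.585 × 100 = 12.19%.
M((Mg₀.₅₇Fe₀.₄₃)₂SiO₄) = 167.815 g/mol, so wt% Mg = 27.708/167.815 × 100 = 16.51%.
12.19 − 16.51 = -4.32 pp.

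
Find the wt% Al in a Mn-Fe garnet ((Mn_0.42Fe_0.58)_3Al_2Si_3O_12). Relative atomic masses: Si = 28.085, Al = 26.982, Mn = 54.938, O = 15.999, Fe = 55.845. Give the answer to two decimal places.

10.87 weight percent

M((Mn_0.42Fe_0.58)_3Al_2Si_3O_12) = 496.599 g/mol.
Al contributes 2 × 26.982 = 53.964 g per mole.
53.964/496.599 = 0.1087 → 10.87%.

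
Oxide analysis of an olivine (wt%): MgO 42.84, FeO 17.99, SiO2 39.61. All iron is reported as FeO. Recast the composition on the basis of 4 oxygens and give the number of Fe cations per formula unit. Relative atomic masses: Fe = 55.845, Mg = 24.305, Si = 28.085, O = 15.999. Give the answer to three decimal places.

0.381 Fe apfu

MgO: 42.84/40.304 = 1.06292 mol → 1.06292 mol Mg, 1.06292 mol O.
FeO: 17.99/71.844 = 0.25040 mol → 0.25040 mol Fe, 0.25040 mol O.
SiO2: 39.61/60.083 = 0.65925 mol → 0.65925 mol Si, 1.31850 mol O.
Total oxygen = 2.63182 mol. Normalization factor = 4/2.63182 = 1.51986.
Fe per 4 O = 0.25040 × 1.51986 = 0.381.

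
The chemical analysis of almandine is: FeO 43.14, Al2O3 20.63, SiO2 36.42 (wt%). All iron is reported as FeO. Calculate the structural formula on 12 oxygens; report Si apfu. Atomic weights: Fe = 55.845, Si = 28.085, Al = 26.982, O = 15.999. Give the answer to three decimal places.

3.006 Si apfu

FeO: 43.14/71.844 = 0.60047 mol → 0.60047 mol Fe, 0.60047 mol O.
Al2O3: 20.63/101.961 = 0.20233 mol → 0.40466 mol Al, 0.60699 mol O.
SiO2: 36.42/60.083 = 0.60616 mol → 0.60616 mol Si, 1.21232 mol O.
Total oxygen = 2.41978 mol. Normalization factor = 12/2.41978 = 4.95913.
Si per 12 O = 0.60616 × 4.95913 = 3.006.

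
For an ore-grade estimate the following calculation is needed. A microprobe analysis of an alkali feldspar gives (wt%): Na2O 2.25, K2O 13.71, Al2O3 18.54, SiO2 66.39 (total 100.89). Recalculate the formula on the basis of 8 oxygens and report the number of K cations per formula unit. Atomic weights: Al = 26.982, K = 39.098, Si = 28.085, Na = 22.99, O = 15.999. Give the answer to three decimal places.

Na2O: 2.25/61.979 = 0.03630 mol → 0.07260 mol Na, 0.03630 mol O.
K2O: 13.71/94.195 = 0.14555 mol → 0.29110 mol K, 0.14555 mol O.
Al2O3: 18.54/101.961 = 0.18183 mol → 0.36366 mol Al, 0.54549 mol O.
SiO2: 66.39/60.083 = 1.10497 mol → 1.10497 mol Si, 2.20994 mol O.
Total oxygen = 2.93728 mol. Normalization factor = 8/2.93728 = 2.72361.
K per 8 O = 0.29110 × 2.72361 = 0.793.

0.793 K apfu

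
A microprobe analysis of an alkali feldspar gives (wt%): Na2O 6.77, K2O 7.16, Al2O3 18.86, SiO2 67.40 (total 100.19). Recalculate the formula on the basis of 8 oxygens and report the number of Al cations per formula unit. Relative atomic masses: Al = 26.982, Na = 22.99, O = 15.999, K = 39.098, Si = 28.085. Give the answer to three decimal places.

6.77 wt% Na2O ÷ 61.979 g/mol = 0.10923 mol, giving 0.21846 Na and 0.10923 O.
7.16 wt% K2O ÷ 94.195 g/mol = 0.07601 mol, giving 0.15202 K and 0.07601 O.
18.86 wt% Al2O3 ÷ 101.961 g/mol = 0.18497 mol, giving 0.36994 Al and 0.55491 O.
67.40 wt% SiO2 ÷ 60.083 g/mol = 1.12178 mol, giving 1.12178 Si and 2.24356 O.
Oxygen sums to 2.98371; scaling by 8/2.98371 = 2.68123 puts the formula on 8 O.
Al: 0.36994 × 2.68123 = 0.992 atoms per formula unit.

0.992 Al apfu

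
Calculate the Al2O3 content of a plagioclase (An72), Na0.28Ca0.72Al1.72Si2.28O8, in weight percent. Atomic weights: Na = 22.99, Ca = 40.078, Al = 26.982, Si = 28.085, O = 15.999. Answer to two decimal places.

32.03 wt%

Molar mass of Na0.28Ca0.72Al1.72Si2.28O8 = 0.28·22.99 + 0.72·40.078 + 1.72·26.982 + 2.28·28.085 + 8·15.999 = 273.728 g/mol.
Each formula unit contains 1.72 Al, equivalent to 1.72/2 = 0.8600 mol Al2O3.
M(Al2O3) = 2×26.982 + 3×15.999 = 101.961 g/mol.
Mass of Al2O3 per formula unit = 0.8600 × 101.961 = 87.686 g.
Al2O3 wt% = 87.686 / 273.728 × 100 = 32.03%.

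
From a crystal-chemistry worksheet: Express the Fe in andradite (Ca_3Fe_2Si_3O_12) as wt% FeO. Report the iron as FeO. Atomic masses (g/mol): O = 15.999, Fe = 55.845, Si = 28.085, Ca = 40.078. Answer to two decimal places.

Molar mass of Ca_3Fe_2Si_3O_12 = 3*40.078 + 2*55.845 + 3*28.085 + 12*15.999 = 508.167 g/mol.
Each formula unit contains 2 Fe, equivalent to 2/1 = 2.0000 mol FeO.
M(FeO) = 1×55.845 + 1×15.999 = 71.844 g/mol.
Mass of FeO per formula unit = 2.0000 × 71.844 = 143.688 g.
FeO wt% = 143.688 / 508.167 × 100 = 28.28%.

28.28 wt%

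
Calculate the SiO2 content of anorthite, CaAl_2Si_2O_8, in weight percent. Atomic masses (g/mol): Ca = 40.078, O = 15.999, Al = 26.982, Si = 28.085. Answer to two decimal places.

43.19 wt%

Formula mass = 278.204 g/mol.
2 Si → 2.0000 mol SiO2 per formula unit; M(SiO2) = 60.083, so SiO2 mass = 120.166 g.
120.166/278.204 × 100 = 43.19 wt%.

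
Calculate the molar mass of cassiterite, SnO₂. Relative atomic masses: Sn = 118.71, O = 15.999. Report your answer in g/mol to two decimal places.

M = 1·118.71 + 2·15.999

150.71 g/mol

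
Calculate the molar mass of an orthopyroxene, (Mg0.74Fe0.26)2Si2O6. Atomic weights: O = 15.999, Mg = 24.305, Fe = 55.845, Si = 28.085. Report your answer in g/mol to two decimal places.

Mg: 1.48 × 24.305 = 35.9714
Fe: 0.52 × 55.845 = 29.0394
Si: 2 × 28.085 = 56.1700
O: 6 × 15.999 = 95.9940
Summing the contributions gives the formula mass.

217.17 g/mol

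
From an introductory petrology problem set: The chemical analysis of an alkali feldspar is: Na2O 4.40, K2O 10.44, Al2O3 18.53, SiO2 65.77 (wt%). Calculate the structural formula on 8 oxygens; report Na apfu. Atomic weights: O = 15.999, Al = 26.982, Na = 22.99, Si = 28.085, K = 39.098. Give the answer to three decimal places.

0.389 Na apfu

Na2O: 4.40/61.979 = 0.07099 mol → 0.14198 mol Na, 0.07099 mol O.
K2O: 10.44/94.195 = 0.11083 mol → 0.22166 mol K, 0.11083 mol O.
Al2O3: 18.53/101.961 = 0.18174 mol → 0.36348 mol Al, 0.54522 mol O.
SiO2: 65.77/60.083 = 1.09465 mol → 1.09465 mol Si, 2.18930 mol O.
Total oxygen = 2.91634 mol. Normalization factor = 8/2.91634 = 2.74316.
Na per 8 O = 0.14198 × 2.74316 = 0.389.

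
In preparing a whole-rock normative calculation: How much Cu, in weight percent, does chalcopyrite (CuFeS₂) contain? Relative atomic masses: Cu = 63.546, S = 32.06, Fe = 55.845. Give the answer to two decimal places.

M(CuFeS₂) = 183.511 g/mol.
Cu contributes 1 × 63.546 = 63.546 g per mole.
63.546/183.511 = 0.3463 → 34.63%.

34.63 weight percent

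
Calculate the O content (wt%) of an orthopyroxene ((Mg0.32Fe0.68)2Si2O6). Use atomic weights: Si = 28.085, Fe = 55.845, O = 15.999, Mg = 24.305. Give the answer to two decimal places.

39.40 wt%

Molar mass of (Mg0.32Fe0.68)2Si2O6: 0.64·24.305 + 1.36·55.845 + 2·28.085 + 6·15.999 = 243.668 g/mol.
Mass of O per formula unit: 6 × 15.999 = 95.994 g.
Weight fraction O = 95.994 / 243.668 = 0.3940.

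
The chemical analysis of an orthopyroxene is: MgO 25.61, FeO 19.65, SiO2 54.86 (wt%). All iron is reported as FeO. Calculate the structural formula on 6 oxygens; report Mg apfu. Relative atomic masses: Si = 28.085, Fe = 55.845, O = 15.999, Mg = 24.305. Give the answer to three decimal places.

1.394 Mg apfu

MgO: 25.61/40.304 = 0.63542 mol → 0.63542 mol Mg, 0.63542 mol O.
FeO: 19.65/71.844 = 0.27351 mol → 0.27351 mol Fe, 0.27351 mol O.
SiO2: 54.86/60.083 = 0.91307 mol → 0.91307 mol Si, 1.82614 mol O.
Total oxygen = 2.73507 mol. Normalization factor = 6/2.73507 = 2.19373.
Mg per 6 O = 0.63542 × 2.19373 = 1.394.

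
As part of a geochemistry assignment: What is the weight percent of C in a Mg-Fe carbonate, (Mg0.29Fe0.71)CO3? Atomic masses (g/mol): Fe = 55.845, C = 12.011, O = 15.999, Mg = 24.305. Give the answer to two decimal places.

Molar mass of (Mg0.29Fe0.71)CO3: 0.29*24.305 + 0.71*55.845 + 1*12.011 + 3*15.999 = 106.706 g/mol.
Mass of C per formula unit: 1 × 12.011 = 12.011 g.
Weight fraction C = 12.011 / 106.706 = 0.1126.

11.26 mass %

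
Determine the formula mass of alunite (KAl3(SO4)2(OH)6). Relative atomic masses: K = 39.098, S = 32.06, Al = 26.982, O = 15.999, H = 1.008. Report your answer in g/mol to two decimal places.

414.20 g/mol

M = 1*39.098 + 3*26.982 + 2*32.06 + 14*15.999 + 6*1.008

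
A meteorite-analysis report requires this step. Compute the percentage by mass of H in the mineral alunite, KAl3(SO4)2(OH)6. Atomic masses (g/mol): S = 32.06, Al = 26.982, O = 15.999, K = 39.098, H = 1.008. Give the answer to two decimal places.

1.46 mass %

M(KAl3(SO4)2(OH)6) = 414.198 g/mol.
H contributes 6 × 1.008 = 6.048 g per mole.
6.048/414.198 = 0.0146 → 1.46%.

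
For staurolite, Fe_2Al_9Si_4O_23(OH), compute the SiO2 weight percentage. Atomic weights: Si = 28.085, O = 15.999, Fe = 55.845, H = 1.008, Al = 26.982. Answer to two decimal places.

Formula mass = 851.852 g/mol.
4 Si → 4.0000 mol SiO2 per formula unit; M(SiO2) = 60.083, so SiO2 mass = 240.332 g.
240.332/851.852 × 100 = 28.21 wt%.

28.21 wt%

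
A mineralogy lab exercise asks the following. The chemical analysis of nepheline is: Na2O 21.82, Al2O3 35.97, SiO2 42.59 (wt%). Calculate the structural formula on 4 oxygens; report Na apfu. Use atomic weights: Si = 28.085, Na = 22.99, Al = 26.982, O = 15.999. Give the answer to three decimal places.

0.996 Na apfu

Na2O (M=61.979): mol = 0.35205; Na = 0.70410, O = 0.35205.
Al2O3 (M=101.961): mol = 0.35278; Al = 0.70556, O = 1.05834.
SiO2 (M=60.083): mol = 0.70885; Si = 0.70885, O = 1.41770.
ΣO = 2.82809; factor = 4/ΣO = 1.41438.
Na apfu = 0.70410 × 1.41438 = 0.996.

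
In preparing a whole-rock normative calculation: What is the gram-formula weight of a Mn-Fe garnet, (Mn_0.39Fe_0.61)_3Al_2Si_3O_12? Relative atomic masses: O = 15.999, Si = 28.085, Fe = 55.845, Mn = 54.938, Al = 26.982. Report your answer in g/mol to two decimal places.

The formula mass is the sum 1.17×54.938 + 1.83×55.845 + 2×26.982 + 3×28.085 + 12×15.999.

496.68 g/mol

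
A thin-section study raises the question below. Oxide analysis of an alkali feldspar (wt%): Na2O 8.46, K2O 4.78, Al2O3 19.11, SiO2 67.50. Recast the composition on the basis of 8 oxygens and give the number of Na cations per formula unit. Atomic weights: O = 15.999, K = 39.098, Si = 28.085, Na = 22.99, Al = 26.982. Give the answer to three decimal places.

Na2O: 8.46/61.979 = 0.13650 mol → 0.27300 mol Na, 0.13650 mol O.
K2O: 4.78/94.195 = 0.05075 mol → 0.10150 mol K, 0.05075 mol O.
Al2O3: 19.11/101.961 = 0.18742 mol → 0.37484 mol Al, 0.56226 mol O.
SiO2: 67.50/60.083 = 1.12345 mol → 1.12345 mol Si, 2.24690 mol O.
Total oxygen = 2.99641 mol. Normalization factor = 8/2.99641 = 2.66986.
Na per 8 O = 0.27300 × 2.66986 = 0.729.

0.729 Na apfu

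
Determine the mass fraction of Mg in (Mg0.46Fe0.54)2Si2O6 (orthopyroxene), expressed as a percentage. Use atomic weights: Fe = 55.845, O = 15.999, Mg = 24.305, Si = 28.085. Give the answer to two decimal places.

Molar mass of (Mg0.46Fe0.54)2Si2O6: 0.92×24.305 + 1.08×55.845 + 2×28.085 + 6×15.999 = 234.837 g/mol.
Mass of Mg per formula unit: 0.92 × 24.305 = 22.361 g.
Weight fraction Mg = 22.361 / 234.837 = 0.0952.

9.52 mass %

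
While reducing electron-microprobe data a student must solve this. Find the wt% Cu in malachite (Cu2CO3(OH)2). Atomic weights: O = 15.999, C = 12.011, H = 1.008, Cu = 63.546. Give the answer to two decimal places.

Molar mass of Cu2CO3(OH)2: 2*63.546 + 1*12.011 + 5*15.999 + 2*1.008 = 221.114 g/mol.
Mass of Cu per formula unit: 2 × 63.546 = 127.092 g.
Weight fraction Cu = 127.092 / 221.114 = 0.5748.

57.48 mass %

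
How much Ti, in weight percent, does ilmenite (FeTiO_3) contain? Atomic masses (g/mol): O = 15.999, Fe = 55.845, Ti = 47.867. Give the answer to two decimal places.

Molar mass of FeTiO_3: 1·55.845 + 1·47.867 + 3·15.999 = 151.709 g/mol.
Mass of Ti per formula unit: 1 × 47.867 = 47.867 g.
Weight fraction Ti = 47.867 / 151.709 = 0.3155.

31.55 weight percent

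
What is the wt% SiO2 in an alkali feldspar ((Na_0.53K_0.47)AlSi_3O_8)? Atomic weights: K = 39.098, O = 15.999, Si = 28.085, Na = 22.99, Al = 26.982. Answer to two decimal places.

66.81 wt%

Formula mass = 269.790 g/mol.
3 Si → 3.0000 mol SiO2 per formula unit; M(SiO2) = 60.083, so SiO2 mass = 180.249 g.
180.249/269.790 × 100 = 66.81 wt%.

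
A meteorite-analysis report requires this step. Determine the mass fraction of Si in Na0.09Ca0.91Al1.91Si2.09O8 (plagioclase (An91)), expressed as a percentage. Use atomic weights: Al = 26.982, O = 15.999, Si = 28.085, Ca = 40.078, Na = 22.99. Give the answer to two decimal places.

21.21 mass %

Molar mass of Na0.09Ca0.91Al1.91Si2.09O8: 0.09×22.99 + 0.91×40.078 + 1.91×26.982 + 2.09×28.085 + 8×15.999 = 276.765 g/mol.
Mass of Si per formula unit: 2.09 × 28.085 = 58.698 g.
Weight fraction Si = 58.698 / 276.765 = 0.2121.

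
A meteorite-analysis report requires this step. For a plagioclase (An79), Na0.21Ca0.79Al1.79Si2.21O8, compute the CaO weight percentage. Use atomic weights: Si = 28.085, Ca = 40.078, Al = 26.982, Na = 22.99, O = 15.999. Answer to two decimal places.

16.12 wt%

M(Na0.21Ca0.79Al1.79Si2.21O8) = 274.847 g/mol; M(CaO) = 56.077 g/mol.
Moles CaO per formula unit = 0.79 Ca ÷ 1 = 0.7900.
CaO fraction = (0.7900 × 56.077) / 274.847 = 44.301/274.847 = 0.1612.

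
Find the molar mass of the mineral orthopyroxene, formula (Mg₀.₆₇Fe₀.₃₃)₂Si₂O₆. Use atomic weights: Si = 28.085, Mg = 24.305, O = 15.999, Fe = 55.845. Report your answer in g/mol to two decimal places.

Mg: 1.34 × 24.305 = 32.5687
Fe: 0.66 × 55.845 = 36.8577
Si: 2 × 28.085 = 56.1700
O: 6 × 15.999 = 95.9940
Summing the contributions gives the formula mass.

221.59 g/mol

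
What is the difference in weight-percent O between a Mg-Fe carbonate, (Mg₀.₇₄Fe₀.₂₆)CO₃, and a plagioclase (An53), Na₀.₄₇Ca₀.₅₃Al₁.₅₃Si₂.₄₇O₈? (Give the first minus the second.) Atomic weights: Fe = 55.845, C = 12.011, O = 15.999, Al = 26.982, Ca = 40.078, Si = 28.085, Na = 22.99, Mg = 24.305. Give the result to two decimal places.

4.60 percentage points

O in (Mg₀.₇₄Fe₀.₂₆)CO₃: molar mass 92.513 g/mol; 3×15.999 = 47.997 g → 51.88 wt%.
O in Na₀.₄₇Ca₀.₅₃Al₁.₅₃Si₂.₄₇O₈: molar mass 270.691 g/mol; 8×15.999 = 127.992 g → 47.28 wt%.
Difference = 51.88 − 47.28 = 4.60 percentage points.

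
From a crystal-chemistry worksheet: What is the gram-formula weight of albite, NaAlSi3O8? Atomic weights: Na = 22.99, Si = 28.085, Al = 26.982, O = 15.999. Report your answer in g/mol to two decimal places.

262.22 g/mol

M = 1(22.99) + 1(26.982) + 3(28.085) + 8(15.999)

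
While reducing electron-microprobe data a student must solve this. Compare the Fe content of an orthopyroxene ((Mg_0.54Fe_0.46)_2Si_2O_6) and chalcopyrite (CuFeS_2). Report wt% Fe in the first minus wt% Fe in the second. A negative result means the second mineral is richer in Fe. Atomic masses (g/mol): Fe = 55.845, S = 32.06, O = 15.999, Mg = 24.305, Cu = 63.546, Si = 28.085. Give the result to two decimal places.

M((Mg_0.54Fe_0.46)_2Si_2O_6) = 229.791 g/mol, so wt% Fe = 51.377/229.791 × 100 = 22.36%.
M(CuFeS_2) = 183.511 g/mol, so wt% Fe = 55.845/183.511 × 100 = 30.43%.
22.36 − 30.43 = -8.07 pp.

-8.07 percentage points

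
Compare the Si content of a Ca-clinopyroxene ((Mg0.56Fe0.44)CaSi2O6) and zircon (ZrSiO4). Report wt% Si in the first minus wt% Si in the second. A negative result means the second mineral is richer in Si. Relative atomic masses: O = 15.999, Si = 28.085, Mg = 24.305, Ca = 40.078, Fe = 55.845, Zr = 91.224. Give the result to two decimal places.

9.06 percentage points

Si in (Mg0.56Fe0.44)CaSi2O6: molar mass 230.425 g/mol; 2×28.085 = 56.170 g → 24.38 wt%.
Si in ZrSiO4: molar mass 183.305 g/mol; 1×28.085 = 28.085 g → 15.32 wt%.
Difference = 24.38 − 15.32 = 9.06 percentage points.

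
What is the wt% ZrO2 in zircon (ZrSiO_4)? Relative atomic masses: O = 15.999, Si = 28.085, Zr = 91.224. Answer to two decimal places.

67.22 wt%

Molar mass of ZrSiO_4 = 1×91.224 + 1×28.085 + 4×15.999 = 183.305 g/mol.
Each formula unit contains 1 Zr, equivalent to 1/1 = 1.0000 mol ZrO2.
M(ZrO2) = 1×91.224 + 2×15.999 = 123.222 g/mol.
Mass of ZrO2 per formula unit = 1.0000 × 123.222 = 123.222 g.
ZrO2 wt% = 123.222 / 183.305 × 100 = 67.22%.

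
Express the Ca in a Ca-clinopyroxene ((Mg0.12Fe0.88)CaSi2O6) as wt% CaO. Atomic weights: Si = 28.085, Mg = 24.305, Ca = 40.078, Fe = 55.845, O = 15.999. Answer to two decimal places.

22.95 wt%

Formula mass = 244.302 g/mol.
1 Ca → 1.0000 mol CaO per formula unit; M(CaO) = 56.077, so CaO mass = 56.077 g.
56.077/244.302 × 100 = 22.95 wt%.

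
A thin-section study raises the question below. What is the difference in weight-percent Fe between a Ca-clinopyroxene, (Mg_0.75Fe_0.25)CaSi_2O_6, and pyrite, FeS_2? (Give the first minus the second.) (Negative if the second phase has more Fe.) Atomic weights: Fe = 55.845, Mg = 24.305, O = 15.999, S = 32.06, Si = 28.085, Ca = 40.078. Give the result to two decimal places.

-40.33 percentage points

Fe in (Mg_0.75Fe_0.25)CaSi_2O_6: molar mass 224.432 g/mol; 0.25×55.845 = 13.961 g → 6.22 wt%.
Fe in FeS_2: molar mass 119.965 g/mol; 1×55.845 = 55.845 g → 46.55 wt%.
Difference = 6.22 − 46.55 = -40.33 percentage points.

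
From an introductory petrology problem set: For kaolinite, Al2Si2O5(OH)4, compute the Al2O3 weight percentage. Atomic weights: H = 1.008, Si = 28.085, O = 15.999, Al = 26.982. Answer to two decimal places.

Formula mass = 258.157 g/mol.
2 Al → 1.0000 mol Al2O3 per formula unit; M(Al2O3) = 101.961, so Al2O3 mass = 101.961 g.
101.961/258.157 × 100 = 39.50 wt%.

39.50 wt%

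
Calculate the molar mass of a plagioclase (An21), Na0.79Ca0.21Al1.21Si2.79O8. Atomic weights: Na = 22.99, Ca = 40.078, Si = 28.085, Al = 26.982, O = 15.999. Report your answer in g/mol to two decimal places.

M = 0.79*22.99 + 0.21*40.078 + 1.21*26.982 + 2.79*28.085 + 8*15.999

265.58 g/mol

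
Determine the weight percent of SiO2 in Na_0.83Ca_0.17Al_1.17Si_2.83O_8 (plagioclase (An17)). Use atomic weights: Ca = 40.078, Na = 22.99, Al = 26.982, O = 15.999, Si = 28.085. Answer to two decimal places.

64.18 wt%

M(Na_0.83Ca_0.17Al_1.17Si_2.83O_8) = 264.936 g/mol; M(SiO2) = 60.083 g/mol.
Moles SiO2 per formula unit = 2.83 Si ÷ 1 = 2.8300.
SiO2 fraction = (2.8300 × 60.083) / 264.936 = 170.035/264.936 = 0.6418.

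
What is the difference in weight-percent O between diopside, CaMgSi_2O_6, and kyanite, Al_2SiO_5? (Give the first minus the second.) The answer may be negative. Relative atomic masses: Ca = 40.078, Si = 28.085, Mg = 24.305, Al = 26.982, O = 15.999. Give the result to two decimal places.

-5.04 percentage points

M(CaMgSi_2O_6) = 216.547 g/mol, so wt% O = 95.994/216.547 × 100 = 44.33%.
M(Al_2SiO_5) = 162.044 g/mol, so wt% O = 79.995/162.044 × 100 = 49.37%.
44.33 − 49.37 = -5.04 pp.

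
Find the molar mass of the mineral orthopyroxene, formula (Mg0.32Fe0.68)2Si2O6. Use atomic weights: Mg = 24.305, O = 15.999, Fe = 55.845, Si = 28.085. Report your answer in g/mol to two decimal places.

Mg: 0.64 × 24.305 = 15.5552
Fe: 1.36 × 55.845 = 75.9492
Si: 2 × 28.085 = 56.1700
O: 6 × 15.999 = 95.9940
Summing the contributions gives the formula mass.

243.67 g/mol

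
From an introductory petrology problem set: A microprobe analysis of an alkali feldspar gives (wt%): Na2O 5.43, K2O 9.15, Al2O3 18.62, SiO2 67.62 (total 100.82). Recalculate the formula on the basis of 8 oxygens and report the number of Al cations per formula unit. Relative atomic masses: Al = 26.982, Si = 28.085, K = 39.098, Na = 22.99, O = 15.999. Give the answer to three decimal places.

Na2O: 5.43/61.979 = 0.08761 mol → 0.17522 mol Na, 0.08761 mol O.
K2O: 9.15/94.195 = 0.09714 mol → 0.19428 mol K, 0.09714 mol O.
Al2O3: 18.62/101.961 = 0.18262 mol → 0.36524 mol Al, 0.54786 mol O.
SiO2: 67.62/60.083 = 1.12544 mol → 1.12544 mol Si, 2.25088 mol O.
Total oxygen = 2.98349 mol. Normalization factor = 8/2.98349 = 2.68142.
Al per 8 O = 0.36524 × 2.68142 = 0.979.

0.979 Al apfu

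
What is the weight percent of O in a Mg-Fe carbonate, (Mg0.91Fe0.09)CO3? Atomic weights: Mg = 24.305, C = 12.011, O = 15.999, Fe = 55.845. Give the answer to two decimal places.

55.07 weight percent

Molar mass of (Mg0.91Fe0.09)CO3: 0.91*24.305 + 0.09*55.845 + 1*12.011 + 3*15.999 = 87.152 g/mol.
Mass of O per formula unit: 3 × 15.999 = 47.997 g.
Weight fraction O = 47.997 / 87.152 = 0.5507.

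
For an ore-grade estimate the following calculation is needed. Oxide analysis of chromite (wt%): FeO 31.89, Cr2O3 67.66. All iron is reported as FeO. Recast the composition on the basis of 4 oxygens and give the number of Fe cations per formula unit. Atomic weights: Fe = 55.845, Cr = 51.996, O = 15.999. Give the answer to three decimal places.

0.998 Fe apfu

31.89 wt% FeO ÷ 71.844 g/mol = 0.44388 mol, giving 0.44388 Fe and 0.44388 O.
67.66 wt% Cr2O3 ÷ 151.989 g/mol = 0.44516 mol, giving 0.89032 Cr and 1.33548 O.
Oxygen sums to 1.77936; scaling by 4/1.77936 = 2.24800 puts the formula on 4 O.
Fe: 0.44388 × 2.24800 = 0.998 atoms per formula unit.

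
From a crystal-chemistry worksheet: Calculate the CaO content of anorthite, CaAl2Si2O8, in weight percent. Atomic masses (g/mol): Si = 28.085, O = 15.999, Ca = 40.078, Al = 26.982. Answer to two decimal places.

20.16 wt%

M(CaAl2Si2O8) = 278.204 g/mol; M(CaO) = 56.077 g/mol.
Moles CaO per formula unit = 1 Ca ÷ 1 = 1.0000.
CaO fraction = (1.0000 × 56.077) / 278.204 = 56.077/278.204 = 0.2016.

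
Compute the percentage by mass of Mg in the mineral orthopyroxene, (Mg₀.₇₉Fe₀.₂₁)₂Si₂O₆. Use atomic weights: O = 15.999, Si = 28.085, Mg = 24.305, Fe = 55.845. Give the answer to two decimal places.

Formula mass = 1.58*24.305 + 0.42*55.845 + 2*28.085 + 6*15.999 = 214.021 g/mol, of which 38.402 g is Mg.
So Mg makes up 38.402/214.021 = 0.1794 of the mass, i.e. 17.94%.

17.94 wt%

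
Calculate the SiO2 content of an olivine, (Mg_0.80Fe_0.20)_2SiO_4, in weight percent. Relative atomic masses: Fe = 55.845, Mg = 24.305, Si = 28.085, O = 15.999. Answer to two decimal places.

M((Mg_0.80Fe_0.20)_2SiO_4) = 153.307 g/mol; M(SiO2) = 60.083 g/mol.
Moles SiO2 per formula unit = 1 Si ÷ 1 = 1.0000.
SiO2 fraction = (1.0000 × 60.083) / 153.307 = 60.083/153.307 = 0.3919.

39.19 wt%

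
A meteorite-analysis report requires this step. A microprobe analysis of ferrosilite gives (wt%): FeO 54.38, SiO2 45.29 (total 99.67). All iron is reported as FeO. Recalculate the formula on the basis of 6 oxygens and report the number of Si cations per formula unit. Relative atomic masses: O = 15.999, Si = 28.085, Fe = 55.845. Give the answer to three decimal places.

FeO: 54.38/71.844 = 0.75692 mol → 0.75692 mol Fe, 0.75692 mol O.
SiO2: 45.29/60.083 = 0.75379 mol → 0.75379 mol Si, 1.50758 mol O.
Total oxygen = 2.26450 mol. Normalization factor = 6/2.26450 = 2.64959.
Si per 6 O = 0.75379 × 2.64959 = 1.997.

1.997 Si apfu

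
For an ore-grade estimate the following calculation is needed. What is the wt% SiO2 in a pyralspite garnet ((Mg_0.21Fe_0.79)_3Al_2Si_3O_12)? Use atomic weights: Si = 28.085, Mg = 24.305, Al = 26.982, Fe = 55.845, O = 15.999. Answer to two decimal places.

Molar mass of (Mg_0.21Fe_0.79)_3Al_2Si_3O_12 = 0.63*24.305 + 2.37*55.845 + 2*26.982 + 3*28.085 + 12*15.999 = 477.872 g/mol.
Each formula unit contains 3 Si, equivalent to 3/1 = 3.0000 mol SiO2.
M(SiO2) = 1×28.085 + 2×15.999 = 60.083 g/mol.
Mass of SiO2 per formula unit = 3.0000 × 60.083 = 180.249 g.
SiO2 wt% = 180.249 / 477.872 × 100 = 37.72%.

37.72 wt%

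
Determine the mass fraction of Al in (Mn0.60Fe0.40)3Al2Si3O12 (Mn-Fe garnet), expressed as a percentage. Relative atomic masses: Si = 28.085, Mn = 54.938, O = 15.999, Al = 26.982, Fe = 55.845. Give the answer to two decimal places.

Formula mass = 1.80×54.938 + 1.20×55.845 + 2×26.982 + 3×28.085 + 12×15.999 = 496.109 g/mol, of which 53.964 g is Al.
So Al makes up 53.964/496.109 = 0.1088 of the mass, i.e. 10.88%.

10.88 weight percent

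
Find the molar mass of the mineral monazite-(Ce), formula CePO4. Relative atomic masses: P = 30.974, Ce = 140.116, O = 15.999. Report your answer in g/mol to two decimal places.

The formula mass is the sum 1×140.116 + 1×30.974 + 4×15.999.

235.09 g/mol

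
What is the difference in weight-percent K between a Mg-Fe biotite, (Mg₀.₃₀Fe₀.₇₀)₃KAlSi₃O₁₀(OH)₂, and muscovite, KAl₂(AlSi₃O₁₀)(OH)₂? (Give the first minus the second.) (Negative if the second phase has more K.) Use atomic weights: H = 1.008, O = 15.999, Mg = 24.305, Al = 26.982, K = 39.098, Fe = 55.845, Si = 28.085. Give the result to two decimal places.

-1.73 percentage points

First mineral: 39.098 g K in 483.488 g formula = 8.09 wt% K.
Second mineral: 39.098 g K in 398.303 g formula = 9.82 wt% K.
8.09% − 9.82% gives a difference of -1.73 percentage points.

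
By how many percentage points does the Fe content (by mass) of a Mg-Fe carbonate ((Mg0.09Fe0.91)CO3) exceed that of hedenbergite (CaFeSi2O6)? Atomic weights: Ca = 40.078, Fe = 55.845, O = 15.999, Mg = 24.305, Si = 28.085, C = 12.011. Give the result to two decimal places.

22.46 percentage points

M((Mg0.09Fe0.91)CO3) = 113.014 g/mol, so wt% Fe = 50.819/113.014 × 100 = 44.97%.
M(CaFeSi2O6) = 248.087 g/mol, so wt% Fe = 55.845/248.087 × 100 = 22.51%.
44.97 − 22.51 = 22.46 pp.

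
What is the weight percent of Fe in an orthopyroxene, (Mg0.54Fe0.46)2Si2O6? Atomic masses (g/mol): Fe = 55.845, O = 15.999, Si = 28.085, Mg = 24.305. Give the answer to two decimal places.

M((Mg0.54Fe0.46)2Si2O6) = 229.791 g/mol.
Fe contributes 0.92 × 55.845 = 51.377 g per mole.
51.377/229.791 = 0.2236 → 22.36%.

22.36 mass %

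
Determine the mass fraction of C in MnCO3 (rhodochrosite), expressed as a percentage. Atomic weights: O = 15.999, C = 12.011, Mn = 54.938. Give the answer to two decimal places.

Molar mass of MnCO3: 1·54.938 + 1·12.011 + 3·15.999 = 114.946 g/mol.
Mass of C per formula unit: 1 × 12.011 = 12.011 g.
Weight fraction C = 12.011 / 114.946 = 0.1045.

10.45 mass %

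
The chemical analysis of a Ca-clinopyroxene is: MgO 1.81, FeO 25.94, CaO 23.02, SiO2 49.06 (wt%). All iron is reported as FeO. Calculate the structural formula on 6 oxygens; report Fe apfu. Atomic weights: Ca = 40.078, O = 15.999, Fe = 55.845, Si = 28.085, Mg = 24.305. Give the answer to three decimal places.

0.884 Fe apfu

MgO: 1.81/40.304 = 0.04491 mol → 0.04491 mol Mg, 0.04491 mol O.
FeO: 25.94/71.844 = 0.36106 mol → 0.36106 mol Fe, 0.36106 mol O.
CaO: 23.02/56.077 = 0.41051 mol → 0.41051 mol Ca, 0.41051 mol O.
SiO2: 49.06/60.083 = 0.81654 mol → 0.81654 mol Si, 1.63308 mol O.
Total oxygen = 2.44956 mol. Normalization factor = 6/2.44956 = 2.44942.
Fe per 6 O = 0.36106 × 2.44942 = 0.884.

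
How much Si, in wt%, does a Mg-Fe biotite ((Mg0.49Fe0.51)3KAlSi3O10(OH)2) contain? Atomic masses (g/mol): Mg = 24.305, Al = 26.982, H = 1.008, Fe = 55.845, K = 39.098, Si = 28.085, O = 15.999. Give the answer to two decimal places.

M((Mg0.49Fe0.51)3KAlSi3O10(OH)2) = 465.510 g/mol.
Si contributes 3 × 28.085 = 84.255 g per mole.
84.255/465.510 = 0.1810 → 18.10%.

18.10 wt%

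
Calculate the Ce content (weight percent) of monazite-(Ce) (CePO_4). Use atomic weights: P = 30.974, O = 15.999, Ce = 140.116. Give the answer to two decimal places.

Molar mass of CePO_4: 1·140.116 + 1·30.974 + 4·15.999 = 235.086 g/mol.
Mass of Ce per formula unit: 1 × 140.116 = 140.116 g.
Weight fraction Ce = 140.116 / 235.086 = 0.5960.

59.60 weight percent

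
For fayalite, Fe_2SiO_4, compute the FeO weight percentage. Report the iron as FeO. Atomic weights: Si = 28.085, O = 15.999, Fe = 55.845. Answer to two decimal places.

70.51 wt%

Formula mass = 203.771 g/mol.
2 Fe → 2.0000 mol FeO per formula unit; M(FeO) = 71.844, so FeO mass = 143.688 g.
143.688/203.771 × 100 = 70.51 wt%.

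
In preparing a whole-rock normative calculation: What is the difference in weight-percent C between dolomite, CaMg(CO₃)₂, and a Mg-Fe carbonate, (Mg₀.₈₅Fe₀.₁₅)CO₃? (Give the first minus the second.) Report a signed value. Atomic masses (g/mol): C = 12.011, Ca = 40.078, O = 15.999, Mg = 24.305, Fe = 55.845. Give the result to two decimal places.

C in CaMg(CO₃)₂: molar mass 184.399 g/mol; 2×12.011 = 24.022 g → 13.03 wt%.
C in (Mg₀.₈₅Fe₀.₁₅)CO₃: molar mass 89.044 g/mol; 1×12.011 = 12.011 g → 13.49 wt%.
Difference = 13.03 − 13.49 = -0.46 percentage points.

-0.46 percentage points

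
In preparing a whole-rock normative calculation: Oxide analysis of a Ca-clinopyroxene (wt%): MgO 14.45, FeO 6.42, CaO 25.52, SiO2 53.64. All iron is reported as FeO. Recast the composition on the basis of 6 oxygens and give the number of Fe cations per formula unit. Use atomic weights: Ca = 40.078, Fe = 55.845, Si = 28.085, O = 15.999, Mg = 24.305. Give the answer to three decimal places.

0.199 Fe apfu

MgO (M=40.304): mol = 0.35853; Mg = 0.35853, O = 0.35853.
FeO (M=71.844): mol = 0.08936; Fe = 0.08936, O = 0.08936.
CaO (M=56.077): mol = 0.45509; Ca = 0.45509, O = 0.45509.
SiO2 (M=60.083): mol = 0.89277; Si = 0.89277, O = 1.78554.
ΣO = 2.68852; factor = 6/ΣO = 2.23171.
Fe apfu = 0.08936 × 2.23171 = 0.199.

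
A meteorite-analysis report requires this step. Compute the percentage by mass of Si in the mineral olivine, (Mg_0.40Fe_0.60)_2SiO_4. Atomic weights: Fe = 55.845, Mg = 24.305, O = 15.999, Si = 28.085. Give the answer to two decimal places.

Molar mass of (Mg_0.40Fe_0.60)_2SiO_4: 0.80*24.305 + 1.20*55.845 + 1*28.085 + 4*15.999 = 178.539 g/mol.
Mass of Si per formula unit: 1 × 28.085 = 28.085 g.
Weight fraction Si = 28.085 / 178.539 = 0.1573.

15.73 wt%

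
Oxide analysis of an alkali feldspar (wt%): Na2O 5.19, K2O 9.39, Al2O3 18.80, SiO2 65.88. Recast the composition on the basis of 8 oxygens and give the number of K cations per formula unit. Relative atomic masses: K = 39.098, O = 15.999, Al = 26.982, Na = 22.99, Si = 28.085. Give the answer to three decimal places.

5.19 wt% Na2O ÷ 61.979 g/mol = 0.08374 mol, giving 0.16748 Na and 0.08374 O.
9.39 wt% K2O ÷ 94.195 g/mol = 0.09969 mol, giving 0.19938 K and 0.09969 O.
18.80 wt% Al2O3 ÷ 101.961 g/mol = 0.18438 mol, giving 0.36876 Al and 0.55314 O.
65.88 wt% SiO2 ÷ 60.083 g/mol = 1.09648 mol, giving 1.09648 Si and 2.19296 O.
Oxygen sums to 2.92953; scaling by 8/2.92953 = 2.73081 puts the formula on 8 O.
K: 0.19938 × 2.73081 = 0.544 atoms per formula unit.

0.544 K apfu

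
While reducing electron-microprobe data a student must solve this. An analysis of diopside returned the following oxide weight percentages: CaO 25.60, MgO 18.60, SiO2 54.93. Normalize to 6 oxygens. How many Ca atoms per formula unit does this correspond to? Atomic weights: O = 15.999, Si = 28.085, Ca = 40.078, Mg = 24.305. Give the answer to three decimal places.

0.997 Ca apfu

CaO (M=56.077): mol = 0.45652; Ca = 0.45652, O = 0.45652.
MgO (M=40.304): mol = 0.46149; Mg = 0.46149, O = 0.46149.
SiO2 (M=60.083): mol = 0.91424; Si = 0.91424, O = 1.82848.
ΣO = 2.74649; factor = 6/ΣO = 2.18461.
Ca apfu = 0.45652 × 2.18461 = 0.997.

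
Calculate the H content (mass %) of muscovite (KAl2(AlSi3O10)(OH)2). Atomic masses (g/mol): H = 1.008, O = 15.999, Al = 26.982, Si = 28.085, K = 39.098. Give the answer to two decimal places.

0.51 mass %

Molar mass of KAl2(AlSi3O10)(OH)2: 1*39.098 + 3*26.982 + 3*28.085 + 12*15.999 + 2*1.008 = 398.303 g/mol.
Mass of H per formula unit: 2 × 1.008 = 2.016 g.
Weight fraction H = 2.016 / 398.303 = 0.0051.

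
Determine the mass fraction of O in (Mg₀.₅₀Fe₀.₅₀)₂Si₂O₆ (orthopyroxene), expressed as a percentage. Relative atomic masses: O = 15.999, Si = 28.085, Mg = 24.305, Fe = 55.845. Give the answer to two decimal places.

M((Mg₀.₅₀Fe₀.₅₀)₂Si₂O₆) = 232.314 g/mol.
O contributes 6 × 15.999 = 95.994 g per mole.
95.994/232.314 = 0.4132 → 41.32%.

41.32 mass %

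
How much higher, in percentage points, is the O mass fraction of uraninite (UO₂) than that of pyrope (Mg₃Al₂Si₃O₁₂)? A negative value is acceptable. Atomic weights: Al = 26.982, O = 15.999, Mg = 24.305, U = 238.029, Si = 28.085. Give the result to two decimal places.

O in UO₂: molar mass 270.027 g/mol; 2×15.999 = 31.998 g → 11.85 wt%.
O in Mg₃Al₂Si₃O₁₂: molar mass 403.122 g/mol; 12×15.999 = 191.988 g → 47.63 wt%.
Difference = 11.85 − 47.63 = -35.78 percentage points.

-35.78 percentage points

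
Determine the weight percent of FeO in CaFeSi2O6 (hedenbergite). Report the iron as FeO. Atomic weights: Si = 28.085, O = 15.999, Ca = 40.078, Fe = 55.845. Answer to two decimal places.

28.96 wt%

Molar mass of CaFeSi2O6 = 1·40.078 + 1·55.845 + 2·28.085 + 6·15.999 = 248.087 g/mol.
Each formula unit contains 1 Fe, equivalent to 1/1 = 1.0000 mol FeO.
M(FeO) = 1×55.845 + 1×15.999 = 71.844 g/mol.
Mass of FeO per formula unit = 1.0000 × 71.844 = 71.844 g.
FeO wt% = 71.844 / 248.087 × 100 = 28.96%.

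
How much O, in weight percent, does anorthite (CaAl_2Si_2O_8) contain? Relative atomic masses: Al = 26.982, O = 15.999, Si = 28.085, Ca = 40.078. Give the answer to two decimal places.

M(CaAl_2Si_2O_8) = 278.204 g/mol.
O contributes 8 × 15.999 = 127.992 g per mole.
127.992/278.204 = 0.4601 → 46.01%.

46.01 weight percent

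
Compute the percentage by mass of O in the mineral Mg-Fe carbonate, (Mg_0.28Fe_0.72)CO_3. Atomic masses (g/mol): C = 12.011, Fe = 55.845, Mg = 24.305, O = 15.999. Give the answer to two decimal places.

Molar mass of (Mg_0.28Fe_0.72)CO_3: 0.28*24.305 + 0.72*55.845 + 1*12.011 + 3*15.999 = 107.022 g/mol.
Mass of O per formula unit: 3 × 15.999 = 47.997 g.
Weight fraction O = 47.997 / 107.022 = 0.4485.

44.85 weight percent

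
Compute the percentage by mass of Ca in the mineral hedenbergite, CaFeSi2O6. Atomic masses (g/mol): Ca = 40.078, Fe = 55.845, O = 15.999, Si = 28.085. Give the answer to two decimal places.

Molar mass of CaFeSi2O6: 1*40.078 + 1*55.845 + 2*28.085 + 6*15.999 = 248.087 g/mol.
Mass of Ca per formula unit: 1 × 40.078 = 40.078 g.
Weight fraction Ca = 40.078 / 248.087 = 0.1615.

16.15 mass %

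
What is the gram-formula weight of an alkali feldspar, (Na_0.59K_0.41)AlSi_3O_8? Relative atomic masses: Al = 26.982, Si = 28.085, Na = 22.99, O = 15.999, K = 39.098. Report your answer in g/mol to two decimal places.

M = 0.59(22.99) + 0.41(39.098) + 1(26.982) + 3(28.085) + 8(15.999)

268.82 g/mol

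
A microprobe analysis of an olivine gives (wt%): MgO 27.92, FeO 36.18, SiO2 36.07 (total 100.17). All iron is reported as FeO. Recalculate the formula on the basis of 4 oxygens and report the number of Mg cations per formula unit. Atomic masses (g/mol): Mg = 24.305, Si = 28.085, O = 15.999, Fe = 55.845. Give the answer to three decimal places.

MgO (M=40.304): mol = 0.69274; Mg = 0.69274, O = 0.69274.
FeO (M=71.844): mol = 0.50359; Fe = 0.50359, O = 0.50359.
SiO2 (M=60.083): mol = 0.60034; Si = 0.60034, O = 1.20068.
ΣO = 2.39701; factor = 4/ΣO = 1.66875.
Mg apfu = 0.69274 × 1.66875 = 1.156.

1.156 Mg apfu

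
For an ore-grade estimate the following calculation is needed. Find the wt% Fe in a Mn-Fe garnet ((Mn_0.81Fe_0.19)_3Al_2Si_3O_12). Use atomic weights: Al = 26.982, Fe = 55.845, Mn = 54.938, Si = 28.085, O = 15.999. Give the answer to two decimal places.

6.42 mass %

M((Mn_0.81Fe_0.19)_3Al_2Si_3O_12) = 495.538 g/mol.
Fe contributes 0.57 × 55.845 = 31.832 g per mole.
31.832/495.538 = 0.0642 → 6.42%.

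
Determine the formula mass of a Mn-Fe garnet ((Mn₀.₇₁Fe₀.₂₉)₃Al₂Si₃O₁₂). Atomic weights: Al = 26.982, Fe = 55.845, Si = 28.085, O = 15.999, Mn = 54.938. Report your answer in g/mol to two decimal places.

495.81 g/mol

M = 2.13·54.938 + 0.87·55.845 + 2·26.982 + 3·28.085 + 12·15.999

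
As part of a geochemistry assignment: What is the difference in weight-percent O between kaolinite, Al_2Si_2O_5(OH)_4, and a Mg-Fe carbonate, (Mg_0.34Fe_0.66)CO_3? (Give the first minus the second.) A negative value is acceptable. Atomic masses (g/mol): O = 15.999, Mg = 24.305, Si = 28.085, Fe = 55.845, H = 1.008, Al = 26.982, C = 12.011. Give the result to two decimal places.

10.12 percentage points

First mineral: 143.991 g O in 258.157 g formula = 55.78 wt% O.
Second mineral: 47.997 g O in 105.129 g formula = 45.66 wt% O.
55.78% − 45.66% gives a difference of 10.12 percentage points.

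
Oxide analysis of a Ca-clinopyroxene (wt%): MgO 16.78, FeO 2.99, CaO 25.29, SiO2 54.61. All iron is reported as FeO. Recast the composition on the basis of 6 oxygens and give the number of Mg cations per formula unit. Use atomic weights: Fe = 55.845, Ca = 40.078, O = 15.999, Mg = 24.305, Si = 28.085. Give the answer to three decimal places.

0.916 Mg apfu

MgO: 16.78/40.304 = 0.41634 mol → 0.41634 mol Mg, 0.41634 mol O.
FeO: 2.99/71.844 = 0.04162 mol → 0.04162 mol Fe, 0.04162 mol O.
CaO: 25.29/56.077 = 0.45099 mol → 0.45099 mol Ca, 0.45099 mol O.
SiO2: 54.61/60.083 = 0.90891 mol → 0.90891 mol Si, 1.81782 mol O.
Total oxygen = 2.72677 mol. Normalization factor = 6/2.72677 = 2.20041.
Mg per 6 O = 0.41634 × 2.20041 = 0.916.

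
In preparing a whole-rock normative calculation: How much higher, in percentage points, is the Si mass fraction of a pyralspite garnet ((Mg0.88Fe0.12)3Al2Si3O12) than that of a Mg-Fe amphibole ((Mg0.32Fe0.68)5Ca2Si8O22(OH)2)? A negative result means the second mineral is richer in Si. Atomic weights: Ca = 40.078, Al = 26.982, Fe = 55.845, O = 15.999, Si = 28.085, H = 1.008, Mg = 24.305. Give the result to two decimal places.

-4.10 percentage points

Si in (Mg0.88Fe0.12)3Al2Si3O12: molar mass 414.476 g/mol; 3×28.085 = 84.255 g → 20.33 wt%.
Si in (Mg0.32Fe0.68)5Ca2Si8O22(OH)2: molar mass 919.589 g/mol; 8×28.085 = 224.680 g → 24.43 wt%.
Difference = 20.33 − 24.43 = -4.10 percentage points.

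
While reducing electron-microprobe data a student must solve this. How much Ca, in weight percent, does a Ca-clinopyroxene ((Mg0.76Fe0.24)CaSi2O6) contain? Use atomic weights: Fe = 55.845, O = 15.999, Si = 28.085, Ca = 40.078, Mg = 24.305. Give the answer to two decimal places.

17.88 weight percent

Formula mass = 0.76×24.305 + 0.24×55.845 + 1×40.078 + 2×28.085 + 6×15.999 = 224.117 g/mol, of which 40.078 g is Ca.
So Ca makes up 40.078/224.117 = 0.1788 of the mass, i.e. 17.88%.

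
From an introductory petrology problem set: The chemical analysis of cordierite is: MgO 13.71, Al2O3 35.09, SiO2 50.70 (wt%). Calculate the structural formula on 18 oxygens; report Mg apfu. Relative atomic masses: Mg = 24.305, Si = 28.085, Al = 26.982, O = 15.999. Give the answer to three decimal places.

2.001 Mg apfu

13.71 wt% MgO ÷ 40.304 g/mol = 0.34016 mol, giving 0.34016 Mg and 0.34016 O.
35.09 wt% Al2O3 ÷ 101.961 g/mol = 0.34415 mol, giving 0.68830 Al and 1.03245 O.
50.70 wt% SiO2 ÷ 60.083 g/mol = 0.84383 mol, giving 0.84383 Si and 1.68766 O.
Oxygen sums to 3.06027; scaling by 18/3.06027 = 5.88183 puts the formula on 18 O.
Mg: 0.34016 × 5.88183 = 2.001 atoms per formula unit.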